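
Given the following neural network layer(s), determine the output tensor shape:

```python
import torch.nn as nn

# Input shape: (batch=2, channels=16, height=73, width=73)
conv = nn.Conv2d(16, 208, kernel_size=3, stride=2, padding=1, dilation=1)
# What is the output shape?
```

Input: (2, 16, 73, 73) -> Output: (2, 208, 37, 37)

Answer: (2, 208, 37, 37)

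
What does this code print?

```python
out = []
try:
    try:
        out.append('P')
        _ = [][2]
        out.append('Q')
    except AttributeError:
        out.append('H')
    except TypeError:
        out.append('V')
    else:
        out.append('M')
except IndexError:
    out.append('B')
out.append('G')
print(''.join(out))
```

Execution trace: 'P' (try body) → 'B' (outer except IndexError) → 'G' (after the try/except). Output: PBG

Answer: PBG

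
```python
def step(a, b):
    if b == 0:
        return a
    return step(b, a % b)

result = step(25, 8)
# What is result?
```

step(25, 8) -> step(8, 1) -> step(1, 0) -> 1

Answer: 1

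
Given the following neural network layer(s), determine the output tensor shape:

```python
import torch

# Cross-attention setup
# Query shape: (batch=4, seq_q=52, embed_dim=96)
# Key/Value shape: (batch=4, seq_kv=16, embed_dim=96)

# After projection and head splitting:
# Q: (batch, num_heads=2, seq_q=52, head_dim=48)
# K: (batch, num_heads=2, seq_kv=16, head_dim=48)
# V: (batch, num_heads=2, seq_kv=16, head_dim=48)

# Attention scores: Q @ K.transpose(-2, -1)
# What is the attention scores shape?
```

Input: (4, 52, 96) -> Output: (4, 2, 52, 16)

Answer: (4, 2, 52, 16)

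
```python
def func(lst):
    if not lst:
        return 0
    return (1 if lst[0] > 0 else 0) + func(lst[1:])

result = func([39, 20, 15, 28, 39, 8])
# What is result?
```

Count of positive elements in [39, 20, 15, 28, 39, 8] = 6

Answer: 6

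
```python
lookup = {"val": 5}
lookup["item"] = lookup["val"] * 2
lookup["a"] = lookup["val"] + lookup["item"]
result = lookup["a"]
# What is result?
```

Trace:
`lookup = {"val": 5}` → lookup = {'val': 5}
`lookup["item"] = lookup["val"] * 2` → lookup = {'val': 5, 'item': 10}
`lookup["a"] = lookup["val"] + lookup["item"]` → lookup = {'val': 5, 'item': 10, 'a': 15}
`result = lookup["a"]` → result = 15
So result = 15

Answer: 15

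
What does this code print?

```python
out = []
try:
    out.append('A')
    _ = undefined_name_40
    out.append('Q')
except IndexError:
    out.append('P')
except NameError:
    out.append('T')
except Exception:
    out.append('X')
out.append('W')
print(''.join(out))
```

Execution trace: 'A' (try body) → 'T' (except NameError) → 'W' (after the try/except). Output: ATW

Answer: ATW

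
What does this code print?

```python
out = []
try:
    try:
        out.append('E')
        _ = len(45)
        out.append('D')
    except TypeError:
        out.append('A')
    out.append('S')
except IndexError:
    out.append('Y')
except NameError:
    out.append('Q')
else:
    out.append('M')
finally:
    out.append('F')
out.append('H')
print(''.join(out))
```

Execution trace: 'E' (inner try body) → 'A' (inner except TypeError) → 'S' (try body, no exception) → 'M' (else) → 'F' (finally) → 'H' (after the try/except). Output: EASMFH

Answer: EASMFH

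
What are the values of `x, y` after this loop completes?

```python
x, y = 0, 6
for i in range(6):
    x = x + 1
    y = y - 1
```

x goes 0→6, y goes 6→0
`x, y` takes the values: (0, 6) → (1, 6) → (1, 5) → (2, 5) → (2, 4) → (3, 4) → (3, 3) → (4, 3) → (4, 2) → (5, 2) → (5, 1) → (6, 1) → (6, 0)

Answer: 6, 0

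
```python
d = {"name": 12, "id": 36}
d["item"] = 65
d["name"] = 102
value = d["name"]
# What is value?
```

Trace:
`d = {"name": 12, "id": 36}` → d = {'name': 12, 'id': 36}
`d["item"] = 65` → d = {'name': 12, 'id': 36, 'item': 65}
`d["name"] = 102` → d = {'name': 102, 'id': 36, 'item': 65}
`value = d["name"]` → value = 102
So value = 102

Answer: 102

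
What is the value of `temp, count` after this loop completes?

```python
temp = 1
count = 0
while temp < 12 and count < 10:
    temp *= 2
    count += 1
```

Double until >= 12 or 10 iterations
`temp, count` takes the values: (1, 0) → (2, 0) → (2, 1) → (4, 1) → (4, 2) → (8, 2) → (8, 3) → (16, 3) → (16, 4)

Answer: 16, 4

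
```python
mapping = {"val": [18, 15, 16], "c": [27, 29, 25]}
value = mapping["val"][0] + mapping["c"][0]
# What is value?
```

Trace:
`mapping = {"val": [18, 15, 16], "c": [27, 29, 25]}` → mapping = {'val': [18, 15, 16], 'c': [27, 29, 25]}
`value = mapping["val"][0] + mapping["c"][0]` → value = 45
So value = 45

Answer: 45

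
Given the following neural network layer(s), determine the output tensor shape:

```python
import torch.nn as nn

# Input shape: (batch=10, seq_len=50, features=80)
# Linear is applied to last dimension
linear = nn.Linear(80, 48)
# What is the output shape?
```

Input: (10, 50, 80) -> Output: (10, 50, 48)

Answer: (10, 50, 48)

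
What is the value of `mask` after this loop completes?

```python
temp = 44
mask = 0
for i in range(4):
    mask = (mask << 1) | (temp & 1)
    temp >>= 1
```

Reverse lowest 4 bits of 44
`mask` takes the values: 0 → 1 → 3

Answer: 3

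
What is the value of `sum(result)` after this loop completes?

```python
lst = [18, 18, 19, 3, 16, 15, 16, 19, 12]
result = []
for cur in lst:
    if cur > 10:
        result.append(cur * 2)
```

Sum of doubled values > 10
`result` takes the values: [] → [36] → [36, 36] → [36, 36, 38] → [36, 36, 38, 32] → [36, 36, 38, 32, 30] → [36, 36, 38, 32, 30, 32] → [36, 36, 38, 32, 30, 32, 38] → [36, 36, 38, 32, 30, 32, 38, 24]
So `sum(result)` = 266

Answer: 266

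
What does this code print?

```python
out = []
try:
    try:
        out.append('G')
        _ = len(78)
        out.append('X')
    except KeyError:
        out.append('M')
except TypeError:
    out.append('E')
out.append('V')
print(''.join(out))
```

Execution trace: 'G' (try body) → 'E' (outer except TypeError) → 'V' (after the try/except). Output: GEV

Answer: GEV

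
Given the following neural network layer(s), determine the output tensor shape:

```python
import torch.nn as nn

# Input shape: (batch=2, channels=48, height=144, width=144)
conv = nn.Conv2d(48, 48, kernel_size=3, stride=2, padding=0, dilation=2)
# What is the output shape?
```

Input: (2, 48, 144, 144) -> Output: (2, 48, 70, 70)

Answer: (2, 48, 70, 70)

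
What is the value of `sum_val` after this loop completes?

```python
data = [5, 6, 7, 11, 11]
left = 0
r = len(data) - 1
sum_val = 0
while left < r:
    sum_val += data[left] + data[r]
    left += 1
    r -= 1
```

Sum of pairs from ends
`sum_val` takes the values: 0 → 16 → 33

Answer: 33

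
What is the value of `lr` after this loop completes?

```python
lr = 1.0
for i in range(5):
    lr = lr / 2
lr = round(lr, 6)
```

Halving LR 5 times: 1 / 2^5
`lr` takes the values: 1.0 → 0.5 → 0.25 → 0.125 → 0.0625 → 0.03125

Answer: 0.03125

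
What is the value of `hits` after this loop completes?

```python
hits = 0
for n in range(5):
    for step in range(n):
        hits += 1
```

Triangle number: 0+1+2+...+4
`hits` takes the values: 0 → 1 → 2 → 3 → 4 → 5 → 6 → 7 → 8 → 9 → 10

Answer: 10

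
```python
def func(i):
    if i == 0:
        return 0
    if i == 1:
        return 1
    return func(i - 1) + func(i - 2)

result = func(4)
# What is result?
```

Build up from base cases: func(0)=0, func(1)=1, func(2)=1, func(3)=2, func(4)=3

Answer: 3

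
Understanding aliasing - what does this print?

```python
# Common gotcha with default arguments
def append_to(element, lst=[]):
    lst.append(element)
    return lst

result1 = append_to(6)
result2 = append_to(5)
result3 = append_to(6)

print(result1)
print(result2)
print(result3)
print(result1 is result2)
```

Key concept: mutable default argument gotcha.
Step by step:
`result1 = append_to(6)` → result1 = [6]
`result2 = append_to(5)` → result1 = [6, 5] (same object as result2); result2 = [6, 5] (same object as result1)
`result3 = append_to(6)` → result1 = [6, 5, 6] (same object as result2, result3); result2 = [6, 5, 6] (same object as result1, result3); result3 = [6, 5, 6] (same object as result1, result2)
`print(result1)` → prints [6, 5, 6]
`print(result2)` → prints [6, 5, 6]
`print(result3)` → prints [6, 5, 6]
`print(result1 is result2)` → prints True

Answer:
[6, 5, 6]
[6, 5, 6]
[6, 5, 6]
True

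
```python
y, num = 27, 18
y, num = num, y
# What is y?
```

Trace:
`y, num = 27, 18` → y = 27; num = 18
`y, num = num, y` → y = 18; num = 27
So y = 18

Answer: 18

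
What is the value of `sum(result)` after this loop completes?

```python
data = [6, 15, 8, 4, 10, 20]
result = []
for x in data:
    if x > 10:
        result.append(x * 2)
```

Sum of doubled values > 10
`result` takes the values: [] → [30] → [30, 40]
So `sum(result)` = 70

Answer: 70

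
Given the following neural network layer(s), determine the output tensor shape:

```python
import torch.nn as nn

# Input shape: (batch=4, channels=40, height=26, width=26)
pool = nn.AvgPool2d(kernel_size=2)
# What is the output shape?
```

Input: (4, 40, 26, 26) -> Output: (4, 40, 13, 13)

Answer: (4, 40, 13, 13)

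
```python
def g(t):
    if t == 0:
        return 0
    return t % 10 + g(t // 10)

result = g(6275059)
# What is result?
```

Sum of digits of 6275059: 9 + 5 + 0 + 5 + 7 + 2 + 6 = 34

Answer: 34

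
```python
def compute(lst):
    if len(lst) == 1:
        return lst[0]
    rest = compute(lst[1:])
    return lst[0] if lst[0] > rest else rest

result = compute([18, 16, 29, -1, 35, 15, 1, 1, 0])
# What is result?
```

Recursive max over [18, 16, 29, -1, 35, 15, 1, 1, 0] = 35

Answer: 35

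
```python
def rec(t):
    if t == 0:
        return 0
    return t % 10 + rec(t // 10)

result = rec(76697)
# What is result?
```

Sum of digits of 76697: 7 + 9 + 6 + 6 + 7 = 35

Answer: 35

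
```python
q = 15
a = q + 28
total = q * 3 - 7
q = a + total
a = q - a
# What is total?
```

Trace:
`q = 15` → q = 15
`a = q + 28` → a = 43
`total = q * 3 - 7` → total = 38
`q = a + total` → q = 81
`a = q - a` → a = 38
So total = 38

Answer: 38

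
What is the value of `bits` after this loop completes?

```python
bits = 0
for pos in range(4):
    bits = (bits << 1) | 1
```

Build 4 consecutive 1-bits: 0b1111
`bits` takes the values: 0 → 1 → 3 → 7 → 15

Answer: 15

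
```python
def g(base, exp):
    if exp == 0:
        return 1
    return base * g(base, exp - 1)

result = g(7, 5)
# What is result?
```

g(7, 5) = 7 * 7 * 7 * 7 * 7 = 16807

Answer: 16807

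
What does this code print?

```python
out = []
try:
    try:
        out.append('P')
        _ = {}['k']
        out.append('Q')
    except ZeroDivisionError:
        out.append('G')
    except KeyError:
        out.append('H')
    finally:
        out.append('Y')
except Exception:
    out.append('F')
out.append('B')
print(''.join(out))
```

Execution trace: 'P' (inner try body) → 'H' (inner except KeyError) → 'Y' (inner finally) → 'B' (after the try/except). Output: PHYB

Answer: PHYB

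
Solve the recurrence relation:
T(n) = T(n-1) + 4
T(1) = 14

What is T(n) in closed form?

Unrolling: T(n) = T(1) + 4·(n-1) = 14 + 4(n-1) = 4n + 10.

Answer: T(n) = 4n + 10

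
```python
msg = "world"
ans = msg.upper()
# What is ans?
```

Trace:
`msg = "world"` → msg = 'world'
`ans = msg.upper()` → ans = 'WORLD'
So ans = 'WORLD'

Answer: 'WORLD'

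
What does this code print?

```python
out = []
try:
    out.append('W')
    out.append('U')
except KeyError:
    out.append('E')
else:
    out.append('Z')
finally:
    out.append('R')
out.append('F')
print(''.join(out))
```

Execution trace: 'W' (try body) → 'U' (try body, no exception) → 'Z' (else) → 'R' (finally) → 'F' (after the try/except). Output: WUZRF

Answer: WUZRF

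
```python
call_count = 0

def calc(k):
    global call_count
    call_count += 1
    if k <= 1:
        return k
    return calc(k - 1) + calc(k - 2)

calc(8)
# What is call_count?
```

Calls(k) = 1 + Calls(k-1) + Calls(k-2); Calls(0)=Calls(1)=1. For k=8 this gives 67.

Answer: 67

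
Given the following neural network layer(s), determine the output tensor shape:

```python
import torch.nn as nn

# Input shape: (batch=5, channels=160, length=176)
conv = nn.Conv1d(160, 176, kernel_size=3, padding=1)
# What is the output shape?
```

Input: (5, 160, 176) -> Output: (5, 176, 176)

Answer: (5, 176, 176)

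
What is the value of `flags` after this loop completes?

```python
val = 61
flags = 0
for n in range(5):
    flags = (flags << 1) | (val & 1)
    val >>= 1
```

Reverse lowest 5 bits of 61
`flags` takes the values: 0 → 1 → 2 → 5 → 11 → 23

Answer: 23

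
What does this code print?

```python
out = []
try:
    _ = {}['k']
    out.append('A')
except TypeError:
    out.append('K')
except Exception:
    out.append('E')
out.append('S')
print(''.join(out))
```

Execution trace: 'E' (except Exception) → 'S' (after the try/except). Output: ES

Answer: ES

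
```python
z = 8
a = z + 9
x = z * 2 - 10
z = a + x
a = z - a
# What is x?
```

Trace:
`z = 8` → z = 8
`a = z + 9` → a = 17
`x = z * 2 - 10` → x = 6
`z = a + x` → z = 23
`a = z - a` → a = 6
So x = 6

Answer: 6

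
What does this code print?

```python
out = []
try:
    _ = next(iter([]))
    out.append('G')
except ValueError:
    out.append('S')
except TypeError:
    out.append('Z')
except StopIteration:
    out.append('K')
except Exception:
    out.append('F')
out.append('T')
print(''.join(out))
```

Execution trace: 'K' (except StopIteration) → 'T' (after the try/except). Output: KT

Answer: KT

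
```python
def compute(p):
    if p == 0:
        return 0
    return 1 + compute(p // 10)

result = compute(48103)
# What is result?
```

Count of digits of 48103: 5

Answer: 5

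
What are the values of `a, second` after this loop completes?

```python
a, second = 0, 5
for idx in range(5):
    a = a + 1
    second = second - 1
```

a goes 0→5, second goes 5→0
`a, second` takes the values: (0, 5) → (1, 5) → (1, 4) → (2, 4) → (2, 3) → (3, 3) → (3, 2) → (4, 2) → (4, 1) → (5, 1) → (5, 0)

Answer: 5, 0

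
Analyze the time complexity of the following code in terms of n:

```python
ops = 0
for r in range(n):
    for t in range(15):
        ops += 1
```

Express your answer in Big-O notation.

Each loop level contributes: n × 1. Multiplying the contributions gives O(n).

Answer: O(n)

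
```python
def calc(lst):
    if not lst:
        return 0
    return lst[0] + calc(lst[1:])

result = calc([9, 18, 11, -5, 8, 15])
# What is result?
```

9 + 18 + 11 + (-5) + 8 + 15 + 0 = 56

Answer: 56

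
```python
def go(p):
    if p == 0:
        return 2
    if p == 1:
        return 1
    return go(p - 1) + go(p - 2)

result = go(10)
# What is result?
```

Build up from base cases: go(0)=2, go(1)=1, go(2)=3, go(3)=4, go(4)=7, go(5)=11, go(6)=18, ..., go(10)=123

Answer: 123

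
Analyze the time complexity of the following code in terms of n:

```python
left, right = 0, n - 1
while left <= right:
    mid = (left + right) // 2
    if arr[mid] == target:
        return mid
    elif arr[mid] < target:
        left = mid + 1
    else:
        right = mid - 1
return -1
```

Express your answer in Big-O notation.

This is Binary search in a sorted array. Time complexity: O(log n).

Answer: O(log n)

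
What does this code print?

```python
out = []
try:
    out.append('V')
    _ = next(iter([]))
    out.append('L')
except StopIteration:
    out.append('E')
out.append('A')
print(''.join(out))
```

Execution trace: 'V' (try body) → 'E' (except StopIteration) → 'A' (after the try/except). Output: VEA

Answer: VEA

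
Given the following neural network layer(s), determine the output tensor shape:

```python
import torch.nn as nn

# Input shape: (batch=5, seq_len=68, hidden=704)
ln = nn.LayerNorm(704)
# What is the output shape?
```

Input: (5, 68, 704) -> Output: (5, 68, 704)

Answer: (5, 68, 704)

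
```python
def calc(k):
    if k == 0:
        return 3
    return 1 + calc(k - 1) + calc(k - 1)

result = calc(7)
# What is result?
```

calc(k) = 1 + 2·calc(k-1), calc(0)=3. Closed form: (3+1)·2^7 - 1 = 511.

Answer: 511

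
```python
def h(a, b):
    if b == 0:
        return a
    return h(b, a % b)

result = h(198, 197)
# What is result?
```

h(198, 197) -> h(197, 1) -> h(1, 0) -> 1

Answer: 1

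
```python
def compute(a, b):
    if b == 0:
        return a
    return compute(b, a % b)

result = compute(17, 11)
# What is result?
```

compute(17, 11) -> compute(11, 6) -> compute(6, 5) -> compute(5, 1) -> compute(1, 0) -> 1

Answer: 1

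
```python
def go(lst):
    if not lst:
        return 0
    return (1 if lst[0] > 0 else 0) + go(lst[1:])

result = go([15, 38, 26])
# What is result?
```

Count of positive elements in [15, 38, 26] = 3

Answer: 3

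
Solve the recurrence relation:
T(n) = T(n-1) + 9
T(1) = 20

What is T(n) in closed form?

Unrolling: T(n) = T(1) + 9·(n-1) = 20 + 9(n-1) = 9n + 11.

Answer: T(n) = 9n + 11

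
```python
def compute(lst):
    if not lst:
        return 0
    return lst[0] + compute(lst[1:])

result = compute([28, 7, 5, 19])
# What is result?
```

28 + 7 + 5 + 19 + 0 = 59

Answer: 59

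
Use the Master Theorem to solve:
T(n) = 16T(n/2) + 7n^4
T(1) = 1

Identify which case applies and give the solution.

a=16, b=2, f(n)=7n^4. log_2(16) = 4. Since c=4 = 4, Case 2 applies: T(n) = Θ(n^log_b(a) · log n) = O(n^4 log n).

Answer: O(n^4 log n) - Case 2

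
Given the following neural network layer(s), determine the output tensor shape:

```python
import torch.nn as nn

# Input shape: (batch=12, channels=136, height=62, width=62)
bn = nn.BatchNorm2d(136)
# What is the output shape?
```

Input: (12, 136, 62, 62) -> Output: (12, 136, 62, 62)

Answer: (12, 136, 62, 62)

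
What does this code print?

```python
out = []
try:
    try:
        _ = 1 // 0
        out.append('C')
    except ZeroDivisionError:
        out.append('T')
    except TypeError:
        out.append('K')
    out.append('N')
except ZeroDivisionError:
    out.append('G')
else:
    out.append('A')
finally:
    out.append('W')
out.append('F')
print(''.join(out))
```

Execution trace: 'T' (inner except ZeroDivisionError) → 'N' (try body, no exception) → 'A' (else) → 'W' (finally) → 'F' (after the try/except). Output: TNAWF

Answer: TNAWF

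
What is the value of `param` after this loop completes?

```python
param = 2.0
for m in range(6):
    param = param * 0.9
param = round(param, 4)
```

Exponential decay: 2.0 * 0.9^6
`param` takes the values: 2.0 → 1.8 → 1.62 → 1.458 → 1.3122 → 1.18098 → 1.062882 → 1.0629

Answer: 1.0629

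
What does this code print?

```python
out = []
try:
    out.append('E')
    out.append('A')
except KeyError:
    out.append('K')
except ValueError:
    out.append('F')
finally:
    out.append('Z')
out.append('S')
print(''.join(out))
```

Execution trace: 'E' (try body) → 'A' (try body, no exception) → 'Z' (finally) → 'S' (after the try/except). Output: EAZS

Answer: EAZS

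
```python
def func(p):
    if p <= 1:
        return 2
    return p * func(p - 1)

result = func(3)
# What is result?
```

func(3) = 3 * 2 * 2 = 12

Answer: 12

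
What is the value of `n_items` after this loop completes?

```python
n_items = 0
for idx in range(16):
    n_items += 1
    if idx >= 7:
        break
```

Loop breaks when idx reaches 7, n_items is 8
`n_items` takes the values: 0 → 1 → 2 → 3 → 4 → 5 → 6 → 7 → 8

Answer: 8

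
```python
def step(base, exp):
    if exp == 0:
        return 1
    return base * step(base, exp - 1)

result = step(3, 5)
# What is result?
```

step(3, 5) = 3 * 3 * 3 * 3 * 3 = 243

Answer: 243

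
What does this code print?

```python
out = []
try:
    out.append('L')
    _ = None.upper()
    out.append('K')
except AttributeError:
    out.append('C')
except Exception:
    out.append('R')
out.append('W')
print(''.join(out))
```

Execution trace: 'L' (try body) → 'C' (except AttributeError) → 'W' (after the try/except). Output: LCW

Answer: LCW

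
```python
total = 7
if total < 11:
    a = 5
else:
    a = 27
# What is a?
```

Trace:
`total = 7` → total = 7
`if total < 11: ...` → total < 11 is True → a = 5
So a = 5

Answer: 5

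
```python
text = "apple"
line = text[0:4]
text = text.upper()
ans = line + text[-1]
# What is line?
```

Trace:
`text = "apple"` → text = 'apple'
`line = text[0:4]` → line = 'appl'
`text = text.upper()` → text = 'APPLE'
`ans = line + text[-1]` → ans = 'applE'
So line = 'appl'

Answer: 'appl'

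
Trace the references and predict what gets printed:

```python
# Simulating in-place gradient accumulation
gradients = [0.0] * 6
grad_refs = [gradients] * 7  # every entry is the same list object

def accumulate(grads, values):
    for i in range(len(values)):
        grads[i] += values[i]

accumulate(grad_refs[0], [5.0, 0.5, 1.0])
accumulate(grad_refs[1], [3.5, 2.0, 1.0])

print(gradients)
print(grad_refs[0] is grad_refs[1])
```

Key concept: gradient accumulation aliasing.
Step by step:
`gradients = [0.0] * 6` → gradients = [0.0, 0.0, 0.0, 0.0, 0.0, 0.0]
`grad_refs = [gradients] * 7` → grad_refs = [[0.0, 0.0, 0.0, 0.0, 0.0, 0.0], [0.0, 0.0, 0.0, 0.0, 0.0, 0.0], [0.0, 0.0, 0.0, 0.0, 0.0, 0.0], [0.0, 0.0, 0.0, 0.0, 0.0, 0.0], [0.0, 0.0, 0.0, 0.0, 0.0, 0.0], [0.0, 0.0, 0.0, 0.0, 0.0, 0.0], [0.0, 0.0, 0.0, 0.0, 0.0, 0.0]]
`accumulate(grad_refs[0], [5.0, 0.5, 1.0])` → gradients = [5.0, 0.5, 1.0, 0.0, 0.0, 0.0]; grad_refs = [[5.0, 0.5, 1.0, 0.0, 0.0, 0.0], [5.0, 0.5, 1.0, 0.0, 0.0, 0.0], [5.0, 0.5, 1.0, 0.0, 0.0, 0.0], [5.0, 0.5, 1.0, 0.0, 0.0, 0.0], [5.0, 0.5, 1.0, 0.0, 0.0, 0.0], [5.0, 0.5, 1.0, 0.0, 0.0, 0.0], [5.0, 0.5, 1.0, 0.0, 0.0, 0.0]]
`accumulate(grad_refs[1], [3.5, 2.0, 1.0])` → gradients = [8.5, 2.5, 2.0, 0.0, 0.0, 0.0]; grad_refs = [[8.5, 2.5, 2.0, 0.0, 0.0, 0.0], [8.5, 2.5, 2.0, 0.0, 0.0, 0.0], [8.5, 2.5, 2.0, 0.0, 0.0, 0.0], [8.5, 2.5, 2.0, 0.0, 0.0, 0.0], [8.5, 2.5, 2.0, 0.0, 0.0, 0.0], [8.5, 2.5, 2.0, 0.0, 0.0, 0.0], [8.5, 2.5, 2.0, 0.0, 0.0, 0.0]]
`print(gradients)` → prints [8.5, 2.5, 2.0, 0.0, 0.0, 0.0]
`print(grad_refs[0] is grad_refs[1])` → prints True

Answer:
[8.5, 2.5, 2.0, 0.0, 0.0, 0.0]
True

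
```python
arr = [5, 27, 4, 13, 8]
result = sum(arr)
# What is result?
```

Trace:
`arr = [5, 27, 4, 13, 8]` → arr = [5, 27, 4, 13, 8]
`result = sum(arr)` → result = 57
So result = 57

Answer: 57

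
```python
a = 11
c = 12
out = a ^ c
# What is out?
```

Trace:
`a = 11` → a = 11
`c = 12` → c = 12
`out = a ^ c` → out = 7
So out = 7

Answer: 7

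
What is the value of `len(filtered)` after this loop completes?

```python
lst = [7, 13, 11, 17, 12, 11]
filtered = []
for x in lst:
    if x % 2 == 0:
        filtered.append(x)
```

Count even numbers in [7, 13, 11, 17, 12, 11]
`filtered` takes the values: [] → [12]
So `len(filtered)` = 1

Answer: 1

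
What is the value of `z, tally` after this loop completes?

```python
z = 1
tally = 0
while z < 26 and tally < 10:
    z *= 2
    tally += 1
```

Double until >= 26 or 10 iterations
`z, tally` takes the values: (1, 0) → (2, 0) → (2, 1) → (4, 1) → (4, 2) → (8, 2) → (8, 3) → (16, 3) → (16, 4) → (32, 4) → (32, 5)

Answer: 32, 5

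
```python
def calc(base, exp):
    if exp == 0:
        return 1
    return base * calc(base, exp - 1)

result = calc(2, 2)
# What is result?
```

calc(2, 2) = 2 * 2 = 4

Answer: 4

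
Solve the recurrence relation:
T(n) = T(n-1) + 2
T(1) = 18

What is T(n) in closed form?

Unrolling: T(n) = T(1) + 2·(n-1) = 18 + 2(n-1) = 2n + 16.

Answer: T(n) = 2n + 16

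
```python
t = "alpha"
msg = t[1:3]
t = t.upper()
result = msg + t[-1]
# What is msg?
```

Trace:
`t = "alpha"` → t = 'alpha'
`msg = t[1:3]` → msg = 'lp'
`t = t.upper()` → t = 'ALPHA'
`result = msg + t[-1]` → result = 'lpA'
So msg = 'lp'

Answer: 'lp'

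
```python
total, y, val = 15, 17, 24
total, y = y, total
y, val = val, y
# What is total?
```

Trace:
`total, y, val = 15, 17, 24` → total = 15; y = 17; val = 24
`total, y = y, total` → total = 17; y = 15
`y, val = val, y` → y = 24; val = 15
So total = 17

Answer: 17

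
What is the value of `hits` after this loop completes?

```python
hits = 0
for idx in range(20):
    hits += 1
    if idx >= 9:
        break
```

Loop breaks when idx reaches 9, hits is 10
`hits` takes the values: 0 → 1 → 2 → 3 → 4 → 5 → 6 → 7 → 8 → 9 → 10

Answer: 10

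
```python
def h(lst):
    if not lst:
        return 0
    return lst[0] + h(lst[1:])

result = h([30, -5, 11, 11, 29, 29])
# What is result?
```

30 + (-5) + 11 + 11 + 29 + 29 + 0 = 105

Answer: 105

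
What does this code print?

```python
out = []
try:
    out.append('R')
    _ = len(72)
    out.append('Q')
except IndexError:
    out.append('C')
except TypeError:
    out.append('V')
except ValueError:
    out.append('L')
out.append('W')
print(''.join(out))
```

Execution trace: 'R' (try body) → 'V' (except TypeError) → 'W' (after the try/except). Output: RVW

Answer: RVW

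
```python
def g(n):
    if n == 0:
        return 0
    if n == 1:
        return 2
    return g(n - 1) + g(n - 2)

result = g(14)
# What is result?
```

Build up from base cases: g(0)=0, g(1)=2, g(2)=2, g(3)=4, g(4)=6, g(5)=10, g(6)=16, ..., g(14)=754

Answer: 754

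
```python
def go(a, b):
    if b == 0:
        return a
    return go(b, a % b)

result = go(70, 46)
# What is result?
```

go(70, 46) -> go(46, 24) -> go(24, 22) -> go(22, 2) -> go(2, 0) -> 2

Answer: 2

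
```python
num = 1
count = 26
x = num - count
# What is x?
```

Trace:
`num = 1` → num = 1
`count = 26` → count = 26
`x = num - count` → x = -25
So x = -25

Answer: -25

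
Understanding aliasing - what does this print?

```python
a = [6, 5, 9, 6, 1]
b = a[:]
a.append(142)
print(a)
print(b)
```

Key concept: slice [:] creates copy.
Step by step:
`a = [6, 5, 9, 6, 1]` → a = [6, 5, 9, 6, 1]
`b = a[:]` → b = [6, 5, 9, 6, 1]
`a.append(142)` → a = [6, 5, 9, 6, 1, 142]
`print(a)` → prints [6, 5, 9, 6, 1, 142]
`print(b)` → prints [6, 5, 9, 6, 1]

Answer:
[6, 5, 9, 6, 1, 142]
[6, 5, 9, 6, 1]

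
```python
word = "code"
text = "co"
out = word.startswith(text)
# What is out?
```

Trace:
`word = "code"` → word = 'code'
`text = "co"` → text = 'co'
`out = word.startswith(text)` → out = True
So out = True

Answer: True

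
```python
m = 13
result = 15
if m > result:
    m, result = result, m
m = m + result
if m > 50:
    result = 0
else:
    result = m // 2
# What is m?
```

Trace:
`m = 13` → m = 13
`result = 15` → result = 15
`if m > result: ...` → m > result is False → no variable changes
`m = m + result` → m = 28
`if m > 50: ...` → m > 50 is False, take else branch → result = 14
So m = 28

Answer: 28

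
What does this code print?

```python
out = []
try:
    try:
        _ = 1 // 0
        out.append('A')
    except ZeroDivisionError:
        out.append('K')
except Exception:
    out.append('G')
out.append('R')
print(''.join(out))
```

Execution trace: 'K' (inner except ZeroDivisionError) → 'R' (after the try/except). Output: KR

Answer: KR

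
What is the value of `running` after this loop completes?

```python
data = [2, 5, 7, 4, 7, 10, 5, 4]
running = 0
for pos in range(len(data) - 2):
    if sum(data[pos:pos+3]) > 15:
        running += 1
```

Count windows with sum > 15
`running` takes the values: 0 → 1 → 2 → 3 → 4 → 5

Answer: 5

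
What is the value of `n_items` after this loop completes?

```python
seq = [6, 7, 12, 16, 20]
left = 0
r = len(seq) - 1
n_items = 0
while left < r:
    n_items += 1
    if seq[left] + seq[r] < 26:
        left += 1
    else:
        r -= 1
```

Steps to find pair summing to 26
`n_items` takes the values: 0 → 1 → 2 → 3 → 4

Answer: 4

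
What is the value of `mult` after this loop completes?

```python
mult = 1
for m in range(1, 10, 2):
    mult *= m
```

Product of 1, 3, 5, ... up to 9
`mult` takes the values: 1 → 3 → 15 → 105 → 945

Answer: 945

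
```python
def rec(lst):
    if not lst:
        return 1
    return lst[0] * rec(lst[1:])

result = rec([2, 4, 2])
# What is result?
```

Product over [2, 4, 2] = 2 * 4 * 2 = 16

Answer: 16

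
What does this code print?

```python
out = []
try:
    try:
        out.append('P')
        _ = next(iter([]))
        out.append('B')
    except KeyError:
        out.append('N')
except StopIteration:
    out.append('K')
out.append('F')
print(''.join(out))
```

Execution trace: 'P' (try body) → 'K' (outer except StopIteration) → 'F' (after the try/except). Output: PKF

Answer: PKF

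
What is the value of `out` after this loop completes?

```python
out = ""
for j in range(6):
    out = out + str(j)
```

Concatenate digits 0 to 5
`out` takes the values: "" → "0" → "01" → "012" → "0123" → "01234" → "012345"

Answer: "012345"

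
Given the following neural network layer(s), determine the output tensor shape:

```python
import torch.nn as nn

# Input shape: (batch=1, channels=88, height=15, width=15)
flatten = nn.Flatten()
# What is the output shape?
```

Input: (1, 88, 15, 15) -> Output: (1, 19800)

Answer: (1, 19800)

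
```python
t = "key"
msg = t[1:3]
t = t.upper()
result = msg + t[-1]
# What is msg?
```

Trace:
`t = "key"` → t = 'key'
`msg = t[1:3]` → msg = 'ey'
`t = t.upper()` → t = 'KEY'
`result = msg + t[-1]` → result = 'eyY'
So msg = 'ey'

Answer: 'ey'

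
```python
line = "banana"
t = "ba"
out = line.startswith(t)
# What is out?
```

Trace:
`line = "banana"` → line = 'banana'
`t = "ba"` → t = 'ba'
`out = line.startswith(t)` → out = True
So out = True

Answer: True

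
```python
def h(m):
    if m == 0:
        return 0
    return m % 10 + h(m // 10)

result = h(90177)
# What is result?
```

Sum of digits of 90177: 7 + 7 + 1 + 0 + 9 = 24

Answer: 24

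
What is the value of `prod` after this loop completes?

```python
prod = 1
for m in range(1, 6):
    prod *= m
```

5! = 120
`prod` takes the values: 1 → 2 → 6 → 24 → 120

Answer: 120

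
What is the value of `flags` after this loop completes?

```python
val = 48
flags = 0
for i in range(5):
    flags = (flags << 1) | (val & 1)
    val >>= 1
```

Reverse lowest 5 bits of 48
`flags` takes the values: 0 → 1

Answer: 1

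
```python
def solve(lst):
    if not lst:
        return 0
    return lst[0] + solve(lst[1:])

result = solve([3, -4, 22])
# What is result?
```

3 + (-4) + 22 + 0 = 21

Answer: 21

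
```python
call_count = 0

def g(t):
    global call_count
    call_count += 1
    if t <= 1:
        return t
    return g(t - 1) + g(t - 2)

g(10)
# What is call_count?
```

Calls(t) = 1 + Calls(t-1) + Calls(t-2); Calls(0)=Calls(1)=1. For t=10 this gives 177.

Answer: 177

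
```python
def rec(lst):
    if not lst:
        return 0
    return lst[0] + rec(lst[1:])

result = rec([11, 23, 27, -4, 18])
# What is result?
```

11 + 23 + 27 + (-4) + 18 + 0 = 75

Answer: 75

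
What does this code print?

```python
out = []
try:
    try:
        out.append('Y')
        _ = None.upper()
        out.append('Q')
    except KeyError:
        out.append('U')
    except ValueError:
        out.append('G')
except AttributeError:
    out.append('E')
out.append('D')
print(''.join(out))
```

Execution trace: 'Y' (try body) → 'E' (outer except AttributeError) → 'D' (after the try/except). Output: YED

Answer: YED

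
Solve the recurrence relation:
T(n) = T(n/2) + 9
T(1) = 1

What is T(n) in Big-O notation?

Each step divides n by 2 and adds 9. After log_2(n) steps we reach T(1)=1. So T(n) = 9·log_2(n) + 1 = O(log n).

Answer: O(log n)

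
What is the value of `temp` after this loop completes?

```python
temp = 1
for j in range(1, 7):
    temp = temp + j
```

Start at 1, add 1 through 6
`temp` takes the values: 1 → 2 → 4 → 7 → 11 → 16 → 22

Answer: 22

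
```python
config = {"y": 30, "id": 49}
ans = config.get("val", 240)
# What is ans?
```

Trace:
`config = {"y": 30, "id": 49}` → config = {'y': 30, 'id': 49}
`ans = config.get("val", 240)` → ans = 240
So ans = 240

Answer: 240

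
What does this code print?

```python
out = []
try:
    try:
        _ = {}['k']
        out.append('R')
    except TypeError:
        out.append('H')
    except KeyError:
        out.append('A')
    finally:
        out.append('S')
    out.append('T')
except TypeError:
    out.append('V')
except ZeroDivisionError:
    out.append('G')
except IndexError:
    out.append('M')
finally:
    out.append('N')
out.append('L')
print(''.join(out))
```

Execution trace: 'A' (inner except KeyError) → 'S' (inner finally) → 'T' (try body, no exception) → 'N' (finally) → 'L' (after the try/except). Output: ASTNL

Answer: ASTNL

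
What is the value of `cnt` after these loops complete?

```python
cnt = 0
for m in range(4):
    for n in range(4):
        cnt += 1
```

4 * 4 = 16
`cnt` takes the values: 0 → 1 → 2 → 3 → 4 → 5 → 6 → 7 → 8 → 9 → 10 → 11 → 12 → 13 → 14 → 15 → 16

Answer: 16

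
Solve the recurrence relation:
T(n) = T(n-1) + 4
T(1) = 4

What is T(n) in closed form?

Unrolling: T(n) = T(1) + 4·(n-1) = 4 + 4(n-1) = 4n.

Answer: T(n) = 4n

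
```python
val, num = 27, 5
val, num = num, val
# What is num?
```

Trace:
`val, num = 27, 5` → val = 27; num = 5
`val, num = num, val` → val = 5; num = 27
So num = 27

Answer: 27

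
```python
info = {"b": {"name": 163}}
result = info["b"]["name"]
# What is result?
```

Trace:
`info = {"b": {"name": 163}}` → info = {'b': {'name': 163}}
`result = info["b"]["name"]` → result = 163
So result = 163

Answer: 163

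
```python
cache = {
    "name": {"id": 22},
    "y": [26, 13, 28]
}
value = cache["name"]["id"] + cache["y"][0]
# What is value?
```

Trace:
`cache = { ...` → cache = {'name': {'id': 22}, 'y': [26, 13, 28]}
`value = cache["name"]["id"] + cache["y"][0]` → value = 48
So value = 48

Answer: 48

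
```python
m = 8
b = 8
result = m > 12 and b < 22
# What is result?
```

Trace:
`m = 8` → m = 8
`b = 8` → b = 8
`result = m > 12 and b < 22` → result = False
So result = False

Answer: False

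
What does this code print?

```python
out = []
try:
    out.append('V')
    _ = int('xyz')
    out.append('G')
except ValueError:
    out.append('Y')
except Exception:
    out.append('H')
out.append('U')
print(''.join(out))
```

Execution trace: 'V' (try body) → 'Y' (except ValueError) → 'U' (after the try/except). Output: VYU

Answer: VYU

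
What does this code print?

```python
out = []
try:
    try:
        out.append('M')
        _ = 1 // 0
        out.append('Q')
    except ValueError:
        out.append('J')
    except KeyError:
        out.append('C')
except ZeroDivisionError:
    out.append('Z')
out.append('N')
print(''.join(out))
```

Execution trace: 'M' (try body) → 'Z' (outer except ZeroDivisionError) → 'N' (after the try/except). Output: MZN

Answer: MZN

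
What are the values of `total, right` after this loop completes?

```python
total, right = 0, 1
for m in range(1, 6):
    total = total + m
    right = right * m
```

Sum and factorial of 1 to 5
`total, right` takes the values: (0, 1) → (1, 1) → (3, 1) → (3, 2) → (6, 2) → (6, 6) → (10, 6) → (10, 24) → (15, 24) → (15, 120)

Answer: 15, 120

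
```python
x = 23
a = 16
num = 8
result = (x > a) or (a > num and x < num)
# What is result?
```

Trace:
`x = 23` → x = 23
`a = 16` → a = 16
`num = 8` → num = 8
`result = (x > a) or (a > num and x < num)` → result = True
So result = True

Answer: True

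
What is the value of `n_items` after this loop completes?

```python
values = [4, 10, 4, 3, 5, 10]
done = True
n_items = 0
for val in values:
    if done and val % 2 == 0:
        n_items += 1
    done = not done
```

Count even values at even positions
`n_items` takes the values: 0 → 1 → 2

Answer: 2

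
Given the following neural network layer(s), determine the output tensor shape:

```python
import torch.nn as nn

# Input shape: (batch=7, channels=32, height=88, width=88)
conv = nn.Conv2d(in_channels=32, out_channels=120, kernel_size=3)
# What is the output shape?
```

Input: (7, 32, 88, 88) -> Output: (7, 120, 86, 86)

Answer: (7, 120, 86, 86)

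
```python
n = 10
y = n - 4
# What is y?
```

Trace:
`n = 10` → n = 10
`y = n - 4` → y = 6
So y = 6

Answer: 6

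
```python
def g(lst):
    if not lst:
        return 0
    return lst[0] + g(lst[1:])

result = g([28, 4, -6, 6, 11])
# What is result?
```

28 + 4 + (-6) + 6 + 11 + 0 = 43

Answer: 43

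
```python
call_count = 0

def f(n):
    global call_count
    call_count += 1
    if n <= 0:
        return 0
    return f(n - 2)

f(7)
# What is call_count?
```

Linear recursion stepping by 2: 5 calls from n=7 down to ≤0.

Answer: 5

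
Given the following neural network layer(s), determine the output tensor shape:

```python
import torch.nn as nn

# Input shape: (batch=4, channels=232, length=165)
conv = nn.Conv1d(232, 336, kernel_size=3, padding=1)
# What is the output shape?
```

Input: (4, 232, 165) -> Output: (4, 336, 165)

Answer: (4, 336, 165)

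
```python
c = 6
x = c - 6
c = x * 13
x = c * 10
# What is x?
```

Trace:
`c = 6` → c = 6
`x = c - 6` → x = 0
`c = x * 13` → c = 0
`x = c * 10` → x = 0
So x = 0

Answer: 0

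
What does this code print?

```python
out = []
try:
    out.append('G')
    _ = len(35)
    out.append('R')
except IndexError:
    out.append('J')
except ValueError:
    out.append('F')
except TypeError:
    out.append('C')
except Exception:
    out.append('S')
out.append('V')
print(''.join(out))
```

Execution trace: 'G' (try body) → 'C' (except TypeError) → 'V' (after the try/except). Output: GCV

Answer: GCV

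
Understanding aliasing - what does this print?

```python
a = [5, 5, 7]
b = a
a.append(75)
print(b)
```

Key concept: basic list aliasing.
Step by step:
`a = [5, 5, 7]` → a = [5, 5, 7]
`b = a` → b = [5, 5, 7] (same object as a)
`a.append(75)` → a = [5, 5, 7, 75] (same object as b); b = [5, 5, 7, 75] (same object as a)
`print(b)` → prints [5, 5, 7, 75]

Answer: [5, 5, 7, 75]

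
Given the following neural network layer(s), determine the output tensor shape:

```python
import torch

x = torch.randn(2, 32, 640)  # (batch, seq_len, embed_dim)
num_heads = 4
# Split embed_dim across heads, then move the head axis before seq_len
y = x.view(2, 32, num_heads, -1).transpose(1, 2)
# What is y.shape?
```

Input: (2, 32, 640) -> head_dim = 640 // 4 = 160; after view: (2, 32, 4, 160) -> after transpose(1, 2): (2, 4, 32, 160) -> Output: (2, 4, 32, 160)

Answer: (2, 4, 32, 160)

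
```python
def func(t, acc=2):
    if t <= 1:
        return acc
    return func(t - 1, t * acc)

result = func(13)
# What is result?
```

Accumulator trace (n, acc): (13, 2) -> (12, 26) -> (11, 312) -> (10, 3432) -> (9, 34320) -> (8, 308880) -> (7, 2471040) -> (6, 17297280) -> (5, 103783680) -> (4, 518918400) -> (3, 2075673600) -> (2, 6227020800) -> (1, 12454041600) -> return 12454041600

Answer: 12454041600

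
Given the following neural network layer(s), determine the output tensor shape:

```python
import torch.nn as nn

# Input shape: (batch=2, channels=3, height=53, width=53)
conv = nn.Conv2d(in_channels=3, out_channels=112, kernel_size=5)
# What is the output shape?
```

Input: (2, 3, 53, 53) -> Output: (2, 112, 49, 49)

Answer: (2, 112, 49, 49)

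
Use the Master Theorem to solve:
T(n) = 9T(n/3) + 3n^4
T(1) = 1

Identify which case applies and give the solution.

a=9, b=3, f(n)=3n^4. log_3(9) = 2. Since c=4 > 2 and the regularity condition holds (9(n/3)^4 = (9/3^4)n^4 with 9/3^4 < 1), Case 3 applies: T(n) = Θ(f(n)) = O(n^4).

Answer: O(n^4) - Case 3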